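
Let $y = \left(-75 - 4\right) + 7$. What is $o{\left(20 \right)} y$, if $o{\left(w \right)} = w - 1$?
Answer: $-1368$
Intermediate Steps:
$o{\left(w \right)} = -1 + w$
$y = -72$ ($y = -79 + 7 = -72$)
$o{\left(20 \right)} y = \left(-1 + 20\right) \left(-72\right) = 19 \left(-72\right) = -1368$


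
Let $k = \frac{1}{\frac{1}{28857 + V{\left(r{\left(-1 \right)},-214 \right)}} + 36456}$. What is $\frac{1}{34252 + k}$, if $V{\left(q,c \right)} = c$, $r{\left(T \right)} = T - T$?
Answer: $\frac{1044209209}{35766253855311} \approx 2.9195 \cdot 10^{-5}$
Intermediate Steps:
$r{\left(T \right)} = 0$
$k = \frac{28643}{1044209209}$ ($k = \frac{1}{\frac{1}{28857 - 214} + 36456} = \frac{1}{\frac{1}{28643} + 36456} = \frac{1}{\frac{1044209209}{28643}} = \frac{28643}{1044209209} \approx 2.743 \cdot 10^{-5}$)
$\frac{1}{34252 + k} = \frac{1}{34252 + \frac{28643}{1044209209}} = \frac{1}{\frac{35766253855311}{1044209209}} = \frac{1044209209}{35766253855311}$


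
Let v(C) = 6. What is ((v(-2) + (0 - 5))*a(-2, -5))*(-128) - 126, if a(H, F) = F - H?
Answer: 258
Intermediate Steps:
((v(-2) + (0 - 5))*a(-2, -5))*(-128) - 126 = ((6 + (0 - 5))*(-5 - 1*(-2)))*(-128) - 126 = ((6 - 5)*(-5 + 2))*(-128) - 126 = (1*(-3))*(-128) - 126 = -3*(-128) - 126 = 384 - 126 = 258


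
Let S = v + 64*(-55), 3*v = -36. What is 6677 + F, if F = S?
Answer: 3145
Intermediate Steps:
v = -12 (v = (⅓)*(-36) = -12)
S = -3532 (S = -12 + 64*(-55) = -12 - 3520 = -3532)
F = -3532
6677 + F = 6677 - 3532 = 3145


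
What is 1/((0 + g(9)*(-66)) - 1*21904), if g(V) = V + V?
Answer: -1/23092 ≈ -4.3305e-5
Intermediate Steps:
g(V) = 2*V
1/((0 + g(9)*(-66)) - 1*21904) = 1/((0 + (2*9)*(-66)) - 1*21904) = 1/((0 + 18*(-66)) - 21904) = 1/((0 - 1188) - 21904) = 1/(-1188 - 21904) = 1/(-23092) = -1/23092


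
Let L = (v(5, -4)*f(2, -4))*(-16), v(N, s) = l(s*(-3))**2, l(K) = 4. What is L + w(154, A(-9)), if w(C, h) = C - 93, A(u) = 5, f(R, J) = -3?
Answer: 829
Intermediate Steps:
v(N, s) = 16 (v(N, s) = 4**2 = 16)
w(C, h) = -93 + C
L = 768 (L = (16*(-3))*(-16) = -48*(-16) = 768)
L + w(154, A(-9)) = 768 + (-93 + 154) = 768 + 61 = 829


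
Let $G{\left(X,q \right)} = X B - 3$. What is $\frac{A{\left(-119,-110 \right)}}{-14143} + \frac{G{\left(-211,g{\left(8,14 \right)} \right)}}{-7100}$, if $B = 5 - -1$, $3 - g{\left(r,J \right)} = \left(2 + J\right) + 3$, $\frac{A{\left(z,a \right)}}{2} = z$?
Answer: $\frac{19637267}{100415300} \approx 0.19556$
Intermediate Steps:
$A{\left(z,a \right)} = 2 z$
$g{\left(r,J \right)} = -2 - J$ ($g{\left(r,J \right)} = 3 - \left(\left(2 + J\right) + 3\right) = 3 - \left(5 + J\right) = -2 - J$)
$B = 6$ ($B = 5 + 1 = 6$)
$G{\left(X,q \right)} = -3 + 6 X$ ($G{\left(X,q \right)} = X 6 - 3 = 6 X - 3 = -3 + 6 X$)
$\frac{A{\left(-119,-110 \right)}}{-14143} + \frac{G{\left(-211,g{\left(8,14 \right)} \right)}}{-7100} = \frac{2 \left(-119\right)}{-14143} + \frac{-3 + 6 \left(-211\right)}{-7100} = \left(-238\right) \left(- \frac{1}{14143}\right) + \left(-3 - 1266\right) \left(- \frac{1}{7100}\right) = \frac{238}{14143} - - \frac{1269}{7100} = \frac{238}{14143} + \frac{1269}{7100} = \frac{19637267}{100415300}$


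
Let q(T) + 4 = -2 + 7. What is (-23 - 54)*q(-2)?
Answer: -77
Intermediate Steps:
q(T) = 1 (q(T) = -4 + (-2 + 7) = -4 + 5 = 1)
(-23 - 54)*q(-2) = (-23 - 54)*1 = -77*1 = -77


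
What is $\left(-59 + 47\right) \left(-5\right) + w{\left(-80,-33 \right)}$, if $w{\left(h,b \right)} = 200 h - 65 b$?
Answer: $-13795$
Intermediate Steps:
$w{\left(h,b \right)} = - 65 b + 200 h$
$\left(-59 + 47\right) \left(-5\right) + w{\left(-80,-33 \right)} = \left(-59 + 47\right) \left(-5\right) + \left(\left(-65\right) \left(-33\right) + 200 \left(-80\right)\right) = \left(-12\right) \left(-5\right) + \left(2145 - 16000\right) = 60 - 13855 = -13795$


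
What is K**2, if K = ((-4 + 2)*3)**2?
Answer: 1296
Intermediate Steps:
K = 36 (K = (-2*3)**2 = (-6)**2 = 36)
K**2 = 36**2 = 1296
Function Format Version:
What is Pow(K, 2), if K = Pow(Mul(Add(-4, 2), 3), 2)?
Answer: 1296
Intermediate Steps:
K = 36 (K = Pow(Mul(-2, 3), 2) = Pow(-6, 2) = 36)
Pow(K, 2) = Pow(36, 2) = 1296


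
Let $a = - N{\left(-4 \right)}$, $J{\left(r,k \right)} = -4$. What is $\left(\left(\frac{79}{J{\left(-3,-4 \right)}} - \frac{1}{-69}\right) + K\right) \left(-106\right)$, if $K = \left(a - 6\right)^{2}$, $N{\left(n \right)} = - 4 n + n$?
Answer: $- \frac{4450781}{138} \approx -32252.0$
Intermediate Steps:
$N{\left(n \right)} = - 3 n$
$a = -12$ ($a = - \left(-3\right) \left(-4\right) = \left(-1\right) 12 = -12$)
$K = 324$ ($K = \left(-12 - 6\right)^{2} = \left(-18\right)^{2} = 324$)
$\left(\left(\frac{79}{J{\left(-3,-4 \right)}} - \frac{1}{-69}\right) + K\right) \left(-106\right) = \left(\left(\frac{79}{-4} - \frac{1}{-69}\right) + 324\right) \left(-106\right) = \left(\left(79 \left(- \frac{1}{4}\right) - - \frac{1}{69}\right) + 324\right) \left(-106\right) = \left(\left(- \frac{79}{4} + \frac{1}{69}\right) + 324\right) \left(-106\right) = \left(- \frac{5447}{276} + 324\right) \left(-106\right) = \frac{83977}{276} \left(-106\right) = - \frac{4450781}{138}$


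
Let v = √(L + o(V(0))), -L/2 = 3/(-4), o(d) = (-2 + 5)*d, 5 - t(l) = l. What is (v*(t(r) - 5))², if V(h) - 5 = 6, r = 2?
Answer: 138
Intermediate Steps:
V(h) = 11 (V(h) = 5 + 6 = 11)
t(l) = 5 - l
o(d) = 3*d
L = 3/2 (L = -6/(-4) = -6*(-1)/4 = -2*(-¾) = 3/2 ≈ 1.5000)
v = √138/2 (v = √(3/2 + 3*11) = √(3/2 + 33) = √(69/2) = √138/2 ≈ 5.8737)
(v*(t(r) - 5))² = ((√138/2)*((5 - 1*2) - 5))² = ((√138/2)*((5 - 2) - 5))² = ((√138/2)*(3 - 5))² = ((√138/2)*(-2))² = (-√138)² = 138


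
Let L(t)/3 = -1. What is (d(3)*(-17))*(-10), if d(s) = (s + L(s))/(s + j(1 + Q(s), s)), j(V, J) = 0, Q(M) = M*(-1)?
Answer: 0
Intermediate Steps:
Q(M) = -M
L(t) = -3 (L(t) = 3*(-1) = -3)
d(s) = (-3 + s)/s (d(s) = (s - 3)/(s + 0) = (-3 + s)/s)
(d(3)*(-17))*(-10) = (((-3 + 3)/3)*(-17))*(-10) = (((⅓)*0)*(-17))*(-10) = (0*(-17))*(-10) = 0*(-10) = 0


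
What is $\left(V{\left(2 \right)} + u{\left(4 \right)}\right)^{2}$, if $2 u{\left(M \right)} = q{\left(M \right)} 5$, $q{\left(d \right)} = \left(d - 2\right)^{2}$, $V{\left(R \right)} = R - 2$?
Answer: $100$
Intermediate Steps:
$V{\left(R \right)} = -2 + R$ ($V{\left(R \right)} = R - 2 = -2 + R$)
$q{\left(d \right)} = \left(-2 + d\right)^{2}$
$u{\left(M \right)} = \frac{5 \left(-2 + M\right)^{2}}{2}$ ($u{\left(M \right)} = \frac{\left(-2 + M\right)^{2} \cdot 5}{2} = \frac{5 \left(-2 + M\right)^{2}}{2}$)
$\left(V{\left(2 \right)} + u{\left(4 \right)}\right)^{2} = \left(\left(-2 + 2\right) + \frac{5 \left(-2 + 4\right)^{2}}{2}\right)^{2} = \left(0 + \frac{5 \cdot 2^{2}}{2}\right)^{2} = \left(0 + \frac{5}{2} \cdot 4\right)^{2} = \left(0 + 10\right)^{2} = 10^{2} = 100$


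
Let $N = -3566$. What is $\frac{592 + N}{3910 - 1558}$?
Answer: $- \frac{1487}{1176} \approx -1.2645$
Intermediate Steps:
$\frac{592 + N}{3910 - 1558} = \frac{592 - 3566}{3910 - 1558} = - \frac{2974}{2352} = \left(-2974\right) \frac{1}{2352} = - \frac{1487}{1176}$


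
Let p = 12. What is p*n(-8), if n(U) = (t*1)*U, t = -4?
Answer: 384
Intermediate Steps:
n(U) = -4*U (n(U) = (-4*1)*U = -4*U)
p*n(-8) = 12*(-4*(-8)) = 12*32 = 384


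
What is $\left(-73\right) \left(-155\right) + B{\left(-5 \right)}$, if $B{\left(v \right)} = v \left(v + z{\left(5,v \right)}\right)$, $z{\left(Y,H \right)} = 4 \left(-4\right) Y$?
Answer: $11740$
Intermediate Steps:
$z{\left(Y,H \right)} = - 16 Y$
$B{\left(v \right)} = v \left(-80 + v\right)$ ($B{\left(v \right)} = v \left(v - 80\right) = v \left(-80 + v\right)$)
$\left(-73\right) \left(-155\right) + B{\left(-5 \right)} = \left(-73\right) \left(-155\right) - 5 \left(-80 - 5\right) = 11315 - -425 = 11315 + 425 = 11740$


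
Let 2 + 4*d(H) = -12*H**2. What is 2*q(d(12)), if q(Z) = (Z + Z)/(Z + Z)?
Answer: 2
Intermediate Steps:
d(H) = -1/2 - 3*H**2 (d(H) = -1/2 + (-12*H**2)/4 = -1/2 - 3*H**2)
q(Z) = 1 (q(Z) = (2*Z)/((2*Z)) = (2*Z)*(1/(2*Z)) = 1)
2*q(d(12)) = 2*1 = 2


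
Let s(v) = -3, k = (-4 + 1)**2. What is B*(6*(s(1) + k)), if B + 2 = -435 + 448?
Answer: 396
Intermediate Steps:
k = 9 (k = (-3)**2 = 9)
B = 11 (B = -2 + (-435 + 448) = -2 + 13 = 11)
B*(6*(s(1) + k)) = 11*(6*(-3 + 9)) = 11*(6*6) = 11*36 = 396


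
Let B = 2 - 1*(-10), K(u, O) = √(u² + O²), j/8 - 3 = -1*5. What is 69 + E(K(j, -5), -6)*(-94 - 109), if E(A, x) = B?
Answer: -2367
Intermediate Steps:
j = -16 (j = 24 + 8*(-1*5) = 24 + 8*(-5) = 24 - 40 = -16)
K(u, O) = √(O² + u²)
B = 12 (B = 2 + 10 = 12)
E(A, x) = 12
69 + E(K(j, -5), -6)*(-94 - 109) = 69 + 12*(-94 - 109) = 69 + 12*(-203) = 69 - 2436 = -2367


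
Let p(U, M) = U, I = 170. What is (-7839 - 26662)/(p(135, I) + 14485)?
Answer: -34501/14620 ≈ -2.3598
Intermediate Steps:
(-7839 - 26662)/(p(135, I) + 14485) = (-7839 - 26662)/(135 + 14485) = -34501/14620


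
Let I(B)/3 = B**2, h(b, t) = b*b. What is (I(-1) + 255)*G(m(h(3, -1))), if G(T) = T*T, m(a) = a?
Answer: 20898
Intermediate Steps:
h(b, t) = b**2
I(B) = 3*B**2
G(T) = T**2
(I(-1) + 255)*G(m(h(3, -1))) = (3*(-1)**2 + 255)*(3**2)**2 = (3*1 + 255)*9**2 = (3 + 255)*81 = 258*81 = 20898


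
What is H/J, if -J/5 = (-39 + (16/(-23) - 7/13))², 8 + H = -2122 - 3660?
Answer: 17254393/24120150 ≈ 0.71535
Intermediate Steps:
H = -5790 (H = -8 + (-2122 - 3660) = -8 - 5782 = -5790)
J = -723604500/89401 (J = -5*(-39 + (16/(-23) - 7/13))² = -5*(-39 + (16*(-1/23) - 7*1/13))² = -5*(-39 + (-16/23 - 7/13))² = -5*(-39 - 369/299)² = -5*(-12030/299)² = -5*144720900/89401 = -723604500/89401 ≈ -8093.9)
H/J = -5790/(-723604500/89401) = -5790*(-89401/723604500) = 17254393/24120150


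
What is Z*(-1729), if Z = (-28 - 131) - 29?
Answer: 325052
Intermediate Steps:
Z = -188 (Z = -159 - 29 = -188)
Z*(-1729) = -188*(-1729) = 325052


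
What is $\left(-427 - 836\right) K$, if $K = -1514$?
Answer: $1912182$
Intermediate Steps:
$\left(-427 - 836\right) K = \left(-427 - 836\right) \left(-1514\right) = \left(-1263\right) \left(-1514\right) = 1912182$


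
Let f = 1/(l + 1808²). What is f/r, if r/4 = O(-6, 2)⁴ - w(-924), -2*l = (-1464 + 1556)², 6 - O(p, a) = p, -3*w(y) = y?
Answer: 1/266759609984 ≈ 3.7487e-12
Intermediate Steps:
w(y) = -y/3
O(p, a) = 6 - p
l = -4232 (l = -(-1464 + 1556)²/2 = -½*92² = -½*8464 = -4232)
r = 81712 (r = 4*((6 - 1*(-6))⁴ - (-1)*(-924)/3) = 4*((6 + 6)⁴ - 1*308) = 4*(12⁴ - 308) = 4*(20736 - 308) = 4*20428 = 81712)
f = 1/3264632 (f = 1/(-4232 + 1808²) = 1/(-4232 + 3268864) = 1/3264632 ≈ 3.0631e-7)
f/r = (1/3264632)/81712 = (1/3264632)*(1/81712) = 1/266759609984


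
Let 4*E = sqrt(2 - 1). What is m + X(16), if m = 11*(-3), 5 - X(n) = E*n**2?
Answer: -92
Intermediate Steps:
E = 1/4 (E = sqrt(2 - 1)/4 = sqrt(1)/4 = (1/4)*1 = 1/4 ≈ 0.25000)
X(n) = 5 - n**2/4
m = -33
m + X(16) = -33 + (5 - 1/4*16**2) = -33 + (5 - 1/4*256) = -33 + (5 - 64) = -33 - 59 = -92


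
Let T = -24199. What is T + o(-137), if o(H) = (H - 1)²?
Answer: -5155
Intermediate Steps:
o(H) = (-1 + H)²
T + o(-137) = -24199 + (-1 - 137)² = -24199 + (-138)² = -24199 + 19044 = -5155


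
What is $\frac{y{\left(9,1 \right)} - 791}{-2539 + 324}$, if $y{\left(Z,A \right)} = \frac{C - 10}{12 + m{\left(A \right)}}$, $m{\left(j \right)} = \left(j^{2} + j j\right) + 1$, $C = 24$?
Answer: $\frac{11851}{33225} \approx 0.35669$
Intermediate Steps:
$m{\left(j \right)} = 1 + 2 j^{2}$ ($m{\left(j \right)} = \left(j^{2} + j^{2}\right) + 1 = 2 j^{2} + 1 = 1 + 2 j^{2}$)
$y{\left(Z,A \right)} = \frac{14}{13 + 2 A^{2}}$ ($y{\left(Z,A \right)} = \frac{24 - 10}{12 + \left(1 + 2 A^{2}\right)} = \frac{14}{13 + 2 A^{2}}$)
$\frac{y{\left(9,1 \right)} - 791}{-2539 + 324} = \frac{\frac{14}{13 + 2 \cdot 1^{2}} - 791}{-2539 + 324} = \frac{\frac{14}{13 + 2 \cdot 1} - 791}{-2215} = \left(\frac{14}{13 + 2} - 791\right) \left(- \frac{1}{2215}\right) = \left(\frac{14}{15} - 791\right) \left(- \frac{1}{2215}\right) = \left(- \frac{11851}{15}\right) \left(- \frac{1}{2215}\right) = \frac{11851}{33225}$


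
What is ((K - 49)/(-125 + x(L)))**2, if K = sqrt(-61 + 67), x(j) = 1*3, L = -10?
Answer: (49 - sqrt(6))**2/14884 ≈ 0.14559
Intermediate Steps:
x(j) = 3
K = sqrt(6) ≈ 2.4495
((K - 49)/(-125 + x(L)))**2 = ((sqrt(6) - 49)/(-125 + 3))**2 = ((-49 + sqrt(6))/(-122))**2 = ((-49 + sqrt(6))*(-1/122))**2 = (49/122 - sqrt(6)/122)**2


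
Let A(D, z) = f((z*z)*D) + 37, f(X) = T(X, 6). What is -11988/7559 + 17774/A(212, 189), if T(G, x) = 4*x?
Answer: 133622398/461099 ≈ 289.79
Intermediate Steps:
f(X) = 24 (f(X) = 4*6 = 24)
A(D, z) = 61 (A(D, z) = 24 + 37 = 61)
-11988/7559 + 17774/A(212, 189) = -11988/7559 + 17774/61 = 133622398/461099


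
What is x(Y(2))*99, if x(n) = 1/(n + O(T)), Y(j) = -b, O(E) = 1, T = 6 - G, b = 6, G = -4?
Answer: -99/5 ≈ -19.800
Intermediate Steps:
T = 10 (T = 6 - 1*(-4) = 6 + 4 = 10)
Y(j) = -6 (Y(j) = -1*6 = -6)
x(n) = 1/(1 + n) (x(n) = 1/(n + 1) = 1/(1 + n))
x(Y(2))*99 = 99/(1 - 6) = 99/(-5) = -⅕*99 = -99/5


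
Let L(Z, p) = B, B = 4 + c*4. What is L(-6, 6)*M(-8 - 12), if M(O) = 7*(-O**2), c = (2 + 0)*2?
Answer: -56000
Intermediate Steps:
c = 4 (c = 2*2 = 4)
B = 20 (B = 4 + 4*4 = 4 + 16 = 20)
L(Z, p) = 20
M(O) = -7*O**2
L(-6, 6)*M(-8 - 12) = 20*(-7*(-8 - 12)**2) = 20*(-7*(-20)**2) = 20*(-7*400) = 20*(-2800) = -56000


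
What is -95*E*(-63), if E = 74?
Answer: 442890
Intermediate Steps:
-95*E*(-63) = -95*74*(-63) = -7030*(-63) = 442890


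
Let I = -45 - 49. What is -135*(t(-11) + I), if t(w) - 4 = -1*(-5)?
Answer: 11475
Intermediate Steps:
t(w) = 9 (t(w) = 4 - 1*(-5) = 4 + 5 = 9)
I = -94
-135*(t(-11) + I) = -135*(9 - 94) = -135*(-85) = 11475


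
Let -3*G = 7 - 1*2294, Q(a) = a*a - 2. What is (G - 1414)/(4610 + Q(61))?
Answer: -1955/24987 ≈ -0.078241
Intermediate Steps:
Q(a) = -2 + a² (Q(a) = a² - 2 = -2 + a²)
G = 2287/3 (G = -(7 - 1*2294)/3 = -(7 - 2294)/3 = -⅓*(-2287) = 2287/3 ≈ 762.33)
(G - 1414)/(4610 + Q(61)) = (2287/3 - 1414)/(4610 + (-2 + 61²)) = -1955/(3*(4610 + (-2 + 3721))) = -1955/(3*(4610 + 3719)) = -1955/3/8329 = -1955/3*1/8329 = -1955/24987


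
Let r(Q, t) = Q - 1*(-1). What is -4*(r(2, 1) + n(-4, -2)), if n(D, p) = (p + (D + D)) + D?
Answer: 44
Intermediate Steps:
r(Q, t) = 1 + Q (r(Q, t) = Q + 1 = 1 + Q)
n(D, p) = p + 3*D (n(D, p) = (p + 2*D) + D = p + 3*D)
-4*(r(2, 1) + n(-4, -2)) = -4*((1 + 2) + (-2 + 3*(-4))) = -4*(3 + (-2 - 12)) = -4*(3 - 14) = -4*(-11) = 44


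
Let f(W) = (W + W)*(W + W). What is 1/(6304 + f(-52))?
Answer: 1/17120 ≈ 5.8411e-5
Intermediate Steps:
f(W) = 4*W**2 (f(W) = (2*W)*(2*W) = 4*W**2)
1/(6304 + f(-52)) = 1/(6304 + 4*(-52)**2) = 1/(6304 + 4*2704) = 1/(6304 + 10816) = 1/17120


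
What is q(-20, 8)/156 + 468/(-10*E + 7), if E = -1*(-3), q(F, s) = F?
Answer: -18367/897 ≈ -20.476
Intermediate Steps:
E = 3
q(-20, 8)/156 + 468/(-10*E + 7) = -20/156 + 468/(-10*3 + 7) = -20*1/156 + 468/(-30 + 7) = -5/39 + 468/(-23) = -5/39 + 468*(-1/23) = -5/39 - 468/23 = -18367/897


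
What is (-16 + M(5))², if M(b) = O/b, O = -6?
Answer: 7396/25 ≈ 295.84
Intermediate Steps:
M(b) = -6/b
(-16 + M(5))² = (-16 - 6/5)² = (-86/5)² = 7396/25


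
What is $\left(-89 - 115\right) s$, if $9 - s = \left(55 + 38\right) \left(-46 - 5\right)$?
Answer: $-969408$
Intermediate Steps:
$s = 4752$ ($s = 9 - \left(55 + 38\right) \left(-46 - 5\right) = 9 - 93 \left(-51\right) = 9 - -4743 = 9 + 4743 = 4752$)
$\left(-89 - 115\right) s = \left(-89 - 115\right) 4752 = \left(-204\right) 4752 = -969408$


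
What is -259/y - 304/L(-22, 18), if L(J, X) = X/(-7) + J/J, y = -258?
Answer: 551873/2838 ≈ 194.46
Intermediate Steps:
L(J, X) = 1 - X/7 (L(J, X) = X*(-⅐) + 1 = -X/7 + 1 = 1 - X/7)
-259/y - 304/L(-22, 18) = -259/(-258) - 304/(1 - ⅐*18) = -259*(-1/258) - 304/(1 - 18/7) = 259/258 - 304/(-11/7) = 259/258 - 304*(-7/11) = 259/258 + 2128/11 = 551873/2838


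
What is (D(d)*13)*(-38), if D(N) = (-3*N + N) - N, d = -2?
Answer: -2964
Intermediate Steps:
D(N) = -3*N (D(N) = -2*N - N = -3*N)
(D(d)*13)*(-38) = (-3*(-2)*13)*(-38) = (6*13)*(-38) = 78*(-38) = -2964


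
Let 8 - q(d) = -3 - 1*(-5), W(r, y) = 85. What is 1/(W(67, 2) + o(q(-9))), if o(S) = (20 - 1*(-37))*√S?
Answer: -85/12269 + 57*√6/12269 ≈ 0.0044519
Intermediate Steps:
q(d) = 6 (q(d) = 8 - (-3 - 1*(-5)) = 8 - (-3 + 5) = 8 - 1*2 = 8 - 2 = 6)
o(S) = 57*√S (o(S) = (20 + 37)*√S = 57*√S)
1/(W(67, 2) + o(q(-9))) = 1/(85 + 57*√6)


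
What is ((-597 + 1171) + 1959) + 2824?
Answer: 5357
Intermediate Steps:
((-597 + 1171) + 1959) + 2824 = (574 + 1959) + 2824 = 2533 + 2824 = 5357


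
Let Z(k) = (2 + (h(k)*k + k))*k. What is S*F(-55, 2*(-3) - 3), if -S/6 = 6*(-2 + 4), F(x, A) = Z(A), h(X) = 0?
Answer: -4536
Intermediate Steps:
Z(k) = k*(2 + k) (Z(k) = (2 + (0*k + k))*k = (2 + (0 + k))*k = (2 + k)*k = k*(2 + k))
F(x, A) = A*(2 + A)
S = -72 (S = -36*(-2 + 4) = -36*2 = -6*12 = -72)
S*F(-55, 2*(-3) - 3) = -72*(2*(-3) - 3)*(2 + (2*(-3) - 3)) = -72*(-6 - 3)*(2 + (-6 - 3)) = -(-648)*(2 - 9) = -(-648)*(-7) = -72*63 = -4536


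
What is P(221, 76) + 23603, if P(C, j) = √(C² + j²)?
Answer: 23603 + √54617 ≈ 23837.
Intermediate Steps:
P(221, 76) + 23603 = √(221² + 76²) + 23603 = √(48841 + 5776) + 23603 = √54617 + 23603 = 23603 + √54617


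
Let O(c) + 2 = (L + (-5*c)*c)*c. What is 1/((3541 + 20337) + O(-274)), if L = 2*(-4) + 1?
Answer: 1/102879914 ≈ 9.7201e-9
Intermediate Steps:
L = -7 (L = -8 + 1 = -7)
O(c) = -2 + c*(-7 - 5*c²) (O(c) = -2 + (-7 + (-5*c)*c)*c = -2 + (-7 - 5*c²)*c = -2 + c*(-7 - 5*c²))
1/((3541 + 20337) + O(-274)) = 1/((3541 + 20337) + (-2 - 7*(-274) - 5*(-274)³)) = 1/(23878 + (-2 + 1918 - 5*(-20570824))) = 1/(23878 + (-2 + 1918 + 102854120)) = 1/(23878 + 102856036) = 1/102879914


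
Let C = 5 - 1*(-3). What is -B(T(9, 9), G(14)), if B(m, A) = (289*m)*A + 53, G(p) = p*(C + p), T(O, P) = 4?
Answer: -356101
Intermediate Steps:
C = 8 (C = 5 + 3 = 8)
G(p) = p*(8 + p)
B(m, A) = 53 + 289*A*m (B(m, A) = 289*A*m + 53 = 53 + 289*A*m)
-B(T(9, 9), G(14)) = -(53 + 289*(14*(8 + 14))*4) = -(53 + 289*(14*22)*4) = -(53 + 289*308*4) = -(53 + 356048) = -1*356101 = -356101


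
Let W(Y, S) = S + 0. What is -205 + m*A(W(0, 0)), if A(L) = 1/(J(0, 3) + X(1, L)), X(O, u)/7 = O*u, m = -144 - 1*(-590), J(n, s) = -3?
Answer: -1061/3 ≈ -353.67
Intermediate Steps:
W(Y, S) = S
m = 446 (m = -144 + 590 = 446)
X(O, u) = 7*O*u (X(O, u) = 7*(O*u) = 7*O*u)
A(L) = 1/(-3 + 7*L) (A(L) = 1/(-3 + 7*1*L) = 1/(-3 + 7*L))
-205 + m*A(W(0, 0)) = -205 + 446/(-3 + 7*0) = -205 + 446/(-3 + 0) = -205 + 446/(-3) = -205 + 446*(-⅓) = -205 - 446/3 = -1061/3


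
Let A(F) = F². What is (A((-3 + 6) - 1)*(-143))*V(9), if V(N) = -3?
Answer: 1716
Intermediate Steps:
(A((-3 + 6) - 1)*(-143))*V(9) = (((-3 + 6) - 1)²*(-143))*(-3) = ((3 - 1)²*(-143))*(-3) = (2²*(-143))*(-3) = (4*(-143))*(-3) = -572*(-3) = 1716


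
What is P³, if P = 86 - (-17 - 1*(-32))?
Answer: 357911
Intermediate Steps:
P = 71 (P = 86 - (-17 + 32) = 86 - 1*15 = 86 - 15 = 71)
P³ = 71³ = 357911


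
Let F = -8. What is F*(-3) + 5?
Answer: 29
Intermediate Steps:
F*(-3) + 5 = -8*(-3) + 5 = 24 + 5 = 29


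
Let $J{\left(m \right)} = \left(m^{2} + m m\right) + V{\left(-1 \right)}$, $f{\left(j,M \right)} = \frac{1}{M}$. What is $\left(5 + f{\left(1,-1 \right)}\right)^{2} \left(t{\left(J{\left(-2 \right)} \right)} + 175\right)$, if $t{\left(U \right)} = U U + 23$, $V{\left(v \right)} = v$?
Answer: $3952$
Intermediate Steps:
$J{\left(m \right)} = -1 + 2 m^{2}$ ($J{\left(m \right)} = \left(m^{2} + m m\right) - 1 = \left(m^{2} + m^{2}\right) - 1 = 2 m^{2} - 1 = -1 + 2 m^{2}$)
$t{\left(U \right)} = 23 + U^{2}$ ($t{\left(U \right)} = U^{2} + 23 = 23 + U^{2}$)
$\left(5 + f{\left(1,-1 \right)}\right)^{2} \left(t{\left(J{\left(-2 \right)} \right)} + 175\right) = \left(5 + \frac{1}{-1}\right)^{2} \left(\left(23 + \left(-1 + 2 \left(-2\right)^{2}\right)^{2}\right) + 175\right) = \left(5 - 1\right)^{2} \left(\left(23 + \left(-1 + 2 \cdot 4\right)^{2}\right) + 175\right) = 4^{2} \left(\left(23 + \left(-1 + 8\right)^{2}\right) + 175\right) = 16 \left(\left(23 + 7^{2}\right) + 175\right) = 16 \left(\left(23 + 49\right) + 175\right) = 16 \left(72 + 175\right) = 16 \cdot 247 = 3952$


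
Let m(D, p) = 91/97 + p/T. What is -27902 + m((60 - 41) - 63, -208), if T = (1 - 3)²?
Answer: -2711447/97 ≈ -27953.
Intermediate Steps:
T = 4 (T = (-2)² = 4)
m(D, p) = 91/97 + p/4
-27902 + m((60 - 41) - 63, -208) = -27902 + (91/97 + (¼)*(-208)) = -27902 + (91/97 - 52) = -27902 - 4953/97 = -2711447/97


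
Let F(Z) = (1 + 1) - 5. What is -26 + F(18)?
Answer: -29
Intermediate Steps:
F(Z) = -3 (F(Z) = 2 - 5 = -3)
-26 + F(18) = -26 - 3 = -29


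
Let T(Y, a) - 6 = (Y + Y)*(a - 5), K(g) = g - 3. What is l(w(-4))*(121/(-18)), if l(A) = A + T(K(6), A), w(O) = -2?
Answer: 2299/9 ≈ 255.44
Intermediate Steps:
K(g) = -3 + g
T(Y, a) = 6 + 2*Y*(-5 + a) (T(Y, a) = 6 + (Y + Y)*(a - 5) = 6 + (2*Y)*(-5 + a) = 6 + 2*Y*(-5 + a))
l(A) = -24 + 7*A (l(A) = A + (6 - 10*(-3 + 6) + 2*(-3 + 6)*A) = A + (6 - 10*3 + 2*3*A) = A + (6 - 30 + 6*A) = A + (-24 + 6*A) = -24 + 7*A)
l(w(-4))*(121/(-18)) = (-24 + 7*(-2))*(121/(-18)) = (-24 - 14)*(121*(-1/18)) = -38*(-121/18) = 2299/9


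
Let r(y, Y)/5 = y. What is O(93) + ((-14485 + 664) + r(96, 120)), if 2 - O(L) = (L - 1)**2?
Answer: -21803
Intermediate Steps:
r(y, Y) = 5*y
O(L) = 2 - (-1 + L)**2 (O(L) = 2 - (L - 1)**2 = 2 - (-1 + L)**2)
O(93) + ((-14485 + 664) + r(96, 120)) = (2 - (-1 + 93)**2) + ((-14485 + 664) + 5*96) = (2 - 1*92**2) + (-13821 + 480) = (2 - 1*8464) - 13341 = (2 - 8464) - 13341 = -8462 - 13341 = -21803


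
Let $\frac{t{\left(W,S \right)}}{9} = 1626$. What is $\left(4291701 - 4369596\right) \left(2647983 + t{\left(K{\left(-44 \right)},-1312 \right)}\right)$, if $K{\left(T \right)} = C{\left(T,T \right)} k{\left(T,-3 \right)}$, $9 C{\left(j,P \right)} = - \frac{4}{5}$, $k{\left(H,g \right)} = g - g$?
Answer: $-207404551215$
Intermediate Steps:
$k{\left(H,g \right)} = 0$
$C{\left(j,P \right)} = - \frac{4}{45}$ ($C{\left(j,P \right)} = \frac{\left(-4\right) \frac{1}{5}}{9} = \frac{1}{9} \left(- \frac{4}{5}\right) = - \frac{4}{45}$)
$K{\left(T \right)} = 0$ ($K{\left(T \right)} = \left(- \frac{4}{45}\right) 0 = 0$)
$t{\left(W,S \right)} = 14634$ ($t{\left(W,S \right)} = 9 \cdot 1626 = 14634$)
$\left(4291701 - 4369596\right) \left(2647983 + t{\left(K{\left(-44 \right)},-1312 \right)}\right) = \left(4291701 - 4369596\right) \left(2647983 + 14634\right) = \left(-77895\right) 2662617 = -207404551215$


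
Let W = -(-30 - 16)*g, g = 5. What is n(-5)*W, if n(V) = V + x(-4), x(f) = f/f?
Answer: -920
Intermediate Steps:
x(f) = 1
W = 230 (W = -(-30 - 16)*5 = -(-46)*5 = -1*(-230) = 230)
n(V) = 1 + V (n(V) = V + 1 = 1 + V)
n(-5)*W = (1 - 5)*230 = -4*230 = -920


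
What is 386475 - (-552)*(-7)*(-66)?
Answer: 641499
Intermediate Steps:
386475 - (-552)*(-7)*(-66) = 386475 - 69*56*(-66) = 386475 - 3864*(-66) = 386475 + 255024 = 641499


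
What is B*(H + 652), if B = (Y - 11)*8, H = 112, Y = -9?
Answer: -122240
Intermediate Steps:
B = -160 (B = (-9 - 11)*8 = -20*8 = -160)
B*(H + 652) = -160*(112 + 652) = -160*764 = -122240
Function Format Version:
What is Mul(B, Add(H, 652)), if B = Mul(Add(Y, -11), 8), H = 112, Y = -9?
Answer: -122240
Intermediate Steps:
B = -160 (B = Mul(Add(-9, -11), 8) = Mul(-20, 8) = -160)
Mul(B, Add(H, 652)) = Mul(-160, Add(112, 652)) = Mul(-160, 764) = -122240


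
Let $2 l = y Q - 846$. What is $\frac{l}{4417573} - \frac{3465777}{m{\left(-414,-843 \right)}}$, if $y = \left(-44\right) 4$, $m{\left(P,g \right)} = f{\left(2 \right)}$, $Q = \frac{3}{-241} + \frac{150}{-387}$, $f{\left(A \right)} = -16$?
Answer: $\frac{475982628420982613}{2197406831952} \approx 2.1661 \cdot 10^{5}$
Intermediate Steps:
$Q = - \frac{12437}{31089}$ ($Q = 3 \left(- \frac{1}{241}\right) + 150 \left(- \frac{1}{387}\right) = - \frac{3}{241} - \frac{50}{129} = - \frac{12437}{31089} \approx -0.40004$)
$m{\left(P,g \right)} = -16$
$y = -176$
$l = - \frac{12056191}{31089}$ ($l = \frac{\left(-176\right) \left(- \frac{12437}{31089}\right) - 846}{2} = \frac{\frac{2188912}{31089} - 846}{2} = \frac{1}{2} \left(- \frac{24112382}{31089}\right) = - \frac{12056191}{31089} \approx -387.8$)
$\frac{l}{4417573} - \frac{3465777}{m{\left(-414,-843 \right)}} = - \frac{12056191}{31089 \cdot 4417573} - \frac{3465777}{-16} = \left(- \frac{12056191}{31089}\right) \frac{1}{4417573} - - \frac{3465777}{16} = - \frac{12056191}{137337926997} + \frac{3465777}{16} = \frac{475982628420982613}{2197406831952}$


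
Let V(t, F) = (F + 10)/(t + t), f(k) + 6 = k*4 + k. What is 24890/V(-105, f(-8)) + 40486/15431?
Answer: 6721479283/46293 ≈ 1.4519e+5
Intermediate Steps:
f(k) = -6 + 5*k (f(k) = -6 + (k*4 + k) = -6 + (4*k + k) = -6 + 5*k)
V(t, F) = (10 + F)/(2*t) (V(t, F) = (10 + F)/((2*t)) = (10 + F)*(1/(2*t)) = (10 + F)/(2*t))
24890/V(-105, f(-8)) + 40486/15431 = 24890/(((1/2)*(10 + (-6 + 5*(-8)))/(-105))) + 40486/15431 = 24890/(((1/2)*(-1/105)*(10 + (-6 - 40)))) + 40486*(1/15431) = 24890/(((1/2)*(-1/105)*(10 - 46))) + 40486/15431 = 24890/(((1/2)*(-1/105)*(-36))) + 40486/15431 = 24890/(6/35) + 40486/15431 = 24890*(35/6) + 40486/15431 = 435575/3 + 40486/15431 = 6721479283/46293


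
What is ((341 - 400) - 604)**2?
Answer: 439569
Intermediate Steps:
((341 - 400) - 604)**2 = (-59 - 604)**2 = (-663)**2 = 439569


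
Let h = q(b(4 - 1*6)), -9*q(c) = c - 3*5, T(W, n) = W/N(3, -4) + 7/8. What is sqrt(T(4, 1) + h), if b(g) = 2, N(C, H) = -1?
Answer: 11*I*sqrt(2)/12 ≈ 1.2964*I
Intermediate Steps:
T(W, n) = 7/8 - W (T(W, n) = W/(-1) + 7/8 = W*(-1) + 7*(1/8) = -W + 7/8 = 7/8 - W)
q(c) = 5/3 - c/9 (q(c) = -(c - 3*5)/9 = -(c - 15)/9 = -(-15 + c)/9 = 5/3 - c/9)
h = 13/9 (h = 5/3 - 1/9*2 = 5/3 - 2/9 = 13/9 ≈ 1.4444)
sqrt(T(4, 1) + h) = sqrt((7/8 - 1*4) + 13/9) = sqrt((7/8 - 4) + 13/9) = sqrt(-25/8 + 13/9) = sqrt(-121/72) = 11*I*sqrt(2)/12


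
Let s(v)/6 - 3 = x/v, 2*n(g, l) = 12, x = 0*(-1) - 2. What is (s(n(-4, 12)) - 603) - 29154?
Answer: -29741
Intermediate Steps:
x = -2 (x = 0 - 2 = -2)
n(g, l) = 6 (n(g, l) = (1/2)*12 = 6)
s(v) = 18 - 12/v (s(v) = 18 + 6*(-2/v) = 18 - 12/v)
(s(n(-4, 12)) - 603) - 29154 = ((18 - 12/6) - 603) - 29154 = ((18 - 12*1/6) - 603) - 29154 = ((18 - 2) - 603) - 29154 = (16 - 603) - 29154 = -587 - 29154 = -29741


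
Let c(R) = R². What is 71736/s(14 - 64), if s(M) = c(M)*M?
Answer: -8967/15625 ≈ -0.57389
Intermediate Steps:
s(M) = M³ (s(M) = M²*M = M³)
71736/s(14 - 64) = 71736/((14 - 64)³) = 71736/((-50)³) = 71736/(-125000) = 71736*(-1/125000) = -8967/15625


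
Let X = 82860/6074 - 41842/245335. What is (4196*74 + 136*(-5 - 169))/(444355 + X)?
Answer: 213719434181800/331091124785121 ≈ 0.64550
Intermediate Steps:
X = 10037154896/745082395 (X = 82860*(1/6074) - 41842*1/245335 = 41430/3037 - 41842/245335 = 10037154896/745082395 ≈ 13.471)
(4196*74 + 136*(-5 - 169))/(444355 + X) = (4196*74 + 136*(-5 - 169))/(444355 + 10037154896/745082395) = (310504 + 136*(-174))/(331091124785121/745082395) = (310504 - 23664)*(745082395/331091124785121) = 286840*(745082395/331091124785121) = 213719434181800/331091124785121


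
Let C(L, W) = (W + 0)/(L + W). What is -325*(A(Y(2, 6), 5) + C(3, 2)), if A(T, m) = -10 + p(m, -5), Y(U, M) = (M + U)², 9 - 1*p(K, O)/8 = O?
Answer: -33280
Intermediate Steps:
p(K, O) = 72 - 8*O
C(L, W) = W/(L + W)
A(T, m) = 102 (A(T, m) = -10 + (72 - 8*(-5)) = -10 + (72 + 40) = -10 + 112 = 102)
-325*(A(Y(2, 6), 5) + C(3, 2)) = -325*(102 + 2/(3 + 2)) = -325*(102 + 2/5) = -325*(102 + 2*(⅕)) = -325*(102 + ⅖) = -325*512/5 = -33280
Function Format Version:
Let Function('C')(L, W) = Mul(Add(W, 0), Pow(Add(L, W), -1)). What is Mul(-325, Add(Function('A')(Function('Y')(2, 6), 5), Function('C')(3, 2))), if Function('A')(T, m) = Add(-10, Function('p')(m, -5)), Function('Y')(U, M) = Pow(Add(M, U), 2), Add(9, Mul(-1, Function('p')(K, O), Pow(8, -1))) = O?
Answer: -33280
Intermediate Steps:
Function('p')(K, O) = Add(72, Mul(-8, O))
Function('C')(L, W) = Mul(W, Pow(Add(L, W), -1))
Function('A')(T, m) = 102 (Function('A')(T, m) = Add(-10, Add(72, Mul(-8, -5))) = Add(-10, Add(72, 40)) = Add(-10, 112) = 102)
Mul(-325, Add(Function('A')(Function('Y')(2, 6), 5), Function('C')(3, 2))) = Mul(-325, Add(102, Mul(2, Pow(Add(3, 2), -1)))) = Mul(-325, Add(102, Mul(2, Pow(5, -1)))) = Mul(-325, Add(102, Mul(2, Rational(1, 5)))) = Mul(-325, Add(102, Rational(2, 5))) = Mul(-325, Rational(512, 5)) = -33280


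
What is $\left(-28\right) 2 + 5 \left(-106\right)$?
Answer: $-586$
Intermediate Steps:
$\left(-28\right) 2 + 5 \left(-106\right) = -56 - 530 = -586$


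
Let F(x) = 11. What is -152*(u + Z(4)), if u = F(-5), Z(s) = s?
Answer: -2280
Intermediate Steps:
u = 11
-152*(u + Z(4)) = -152*(11 + 4) = -152*15 = -2280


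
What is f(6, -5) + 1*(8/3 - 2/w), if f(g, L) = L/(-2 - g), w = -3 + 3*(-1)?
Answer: 29/8 ≈ 3.6250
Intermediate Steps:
w = -6 (w = -3 - 3 = -6)
f(6, -5) + 1*(8/3 - 2/w) = -1*(-5)/(2 + 6) + 1*(8/3 - 2/(-6)) = -1*(-5)/8 + 1*(8*(⅓) - 2*(-⅙)) = -1*(-5)*⅛ + 1*(8/3 + ⅓) = 5/8 + 1*3 = 5/8 + 3 = 29/8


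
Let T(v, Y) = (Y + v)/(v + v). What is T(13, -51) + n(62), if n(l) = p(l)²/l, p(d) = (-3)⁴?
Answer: 84115/806 ≈ 104.36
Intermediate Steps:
p(d) = 81
T(v, Y) = (Y + v)/(2*v) (T(v, Y) = (Y + v)/((2*v)) = (Y + v)*(1/(2*v)) = (Y + v)/(2*v))
n(l) = 6561/l (n(l) = 81²/l = 6561/l)
T(13, -51) + n(62) = (½)*(-51 + 13)/13 + 6561/62 = (½)*(1/13)*(-38) + 6561*(1/62) = -19/13 + 6561/62 = 84115/806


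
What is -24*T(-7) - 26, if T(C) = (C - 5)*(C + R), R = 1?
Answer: -1754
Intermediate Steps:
T(C) = (1 + C)*(-5 + C) (T(C) = (C - 5)*(C + 1) = (-5 + C)*(1 + C) = (1 + C)*(-5 + C))
-24*T(-7) - 26 = -24*(-5 + (-7)² - 4*(-7)) - 26 = -24*(-5 + 49 + 28) - 26 = -24*72 - 26 = -1728 - 26 = -1754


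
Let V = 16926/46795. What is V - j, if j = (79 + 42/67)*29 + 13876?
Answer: -7249098789/447895 ≈ -16185.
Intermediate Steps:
V = 2418/6685 (V = 16926*(1/46795) = 2418/6685 ≈ 0.36171)
j = 1084407/67 (j = (79 + 42*(1/67))*29 + 13876 = (79 + 42/67)*29 + 13876 = (5335/67)*29 + 13876 = 154715/67 + 13876 = 1084407/67 ≈ 16185.)
V - j = 2418/6685 - 1*1084407/67 = 2418/6685 - 1084407/67 = -7249098789/447895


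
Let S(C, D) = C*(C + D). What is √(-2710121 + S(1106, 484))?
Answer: I*√951581 ≈ 975.49*I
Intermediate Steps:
√(-2710121 + S(1106, 484)) = √(-2710121 + 1106*(1106 + 484)) = √(-2710121 + 1106*1590) = √(-2710121 + 1758540) = √(-951581) = I*√951581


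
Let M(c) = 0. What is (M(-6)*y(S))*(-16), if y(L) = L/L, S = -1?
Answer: 0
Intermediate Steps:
y(L) = 1
(M(-6)*y(S))*(-16) = (0*1)*(-16) = 0*(-16) = 0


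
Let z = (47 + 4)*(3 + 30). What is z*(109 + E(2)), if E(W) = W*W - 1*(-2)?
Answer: 193545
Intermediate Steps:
z = 1683 (z = 51*33 = 1683)
E(W) = 2 + W**2 (E(W) = W**2 + 2 = 2 + W**2)
z*(109 + E(2)) = 1683*(109 + (2 + 2**2)) = 1683*(109 + (2 + 4)) = 1683*(109 + 6) = 1683*115 = 193545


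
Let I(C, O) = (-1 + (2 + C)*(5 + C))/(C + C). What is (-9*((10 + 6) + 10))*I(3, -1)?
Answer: -1521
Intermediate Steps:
I(C, O) = (-1 + (2 + C)*(5 + C))/(2*C) (I(C, O) = (-1 + (2 + C)*(5 + C))/((2*C)) = (-1 + (2 + C)*(5 + C))*(1/(2*C)) = (-1 + (2 + C)*(5 + C))/(2*C))
(-9*((10 + 6) + 10))*I(3, -1) = (-9*((10 + 6) + 10))*((½)*(9 + 3*(7 + 3))/3) = (-9*(16 + 10))*((½)*(⅓)*(9 + 3*10)) = (-9*26)*((½)*(⅓)*(9 + 30)) = -117*39/3 = -234*13/2 = -1521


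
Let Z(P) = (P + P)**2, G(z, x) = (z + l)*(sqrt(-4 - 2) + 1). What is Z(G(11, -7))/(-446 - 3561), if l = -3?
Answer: 1280/4007 - 512*I*sqrt(6)/4007 ≈ 0.31944 - 0.31299*I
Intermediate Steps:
G(z, x) = (1 + I*sqrt(6))*(-3 + z) (G(z, x) = (z - 3)*(sqrt(-4 - 2) + 1) = (-3 + z)*(sqrt(-6) + 1) = (-3 + z)*(I*sqrt(6) + 1) = (-3 + z)*(1 + I*sqrt(6)) = (1 + I*sqrt(6))*(-3 + z))
Z(P) = 4*P**2 (Z(P) = (2*P)**2 = 4*P**2)
Z(G(11, -7))/(-446 - 3561) = (4*(-3 + 11 - 3*I*sqrt(6) + I*11*sqrt(6))**2)/(-446 - 3561) = (4*(-3 + 11 - 3*I*sqrt(6) + 11*I*sqrt(6))**2)/(-4007) = (4*(8 + 8*I*sqrt(6))**2)*(-1/4007) = -4*(8 + 8*I*sqrt(6))**2/4007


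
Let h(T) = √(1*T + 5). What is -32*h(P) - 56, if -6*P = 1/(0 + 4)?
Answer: -56 - 8*√714/3 ≈ -127.26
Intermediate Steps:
P = -1/24 (P = -1/(6*(0 + 4)) = -⅙/4 = -⅙*¼ = -1/24 ≈ -0.041667)
h(T) = √(5 + T) (h(T) = √(T + 5) = √(5 + T))
-32*h(P) - 56 = -32*√(5 - 1/24) - 56 = -8*√714/3 - 56 = -56 - 8*√714/3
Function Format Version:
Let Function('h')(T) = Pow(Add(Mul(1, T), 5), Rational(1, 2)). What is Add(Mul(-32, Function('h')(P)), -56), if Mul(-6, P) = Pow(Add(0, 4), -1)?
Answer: Add(-56, Mul(Rational(-8, 3), Pow(714, Rational(1, 2)))) ≈ -127.26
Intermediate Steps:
P = Rational(-1, 24) (P = Mul(Rational(-1, 6), Pow(Add(0, 4), -1)) = Mul(Rational(-1, 6), Pow(4, -1)) = Mul(Rational(-1, 6), Rational(1, 4)) = Rational(-1, 24) ≈ -0.041667)
Function('h')(T) = Pow(Add(5, T), Rational(1, 2)) (Function('h')(T) = Pow(Add(T, 5), Rational(1, 2)) = Pow(Add(5, T), Rational(1, 2)))
Add(Mul(-32, Function('h')(P)), -56) = Add(Mul(-32, Pow(Add(5, Rational(-1, 24)), Rational(1, 2))), -56) = Add(Mul(-32, Pow(Rational(119, 24), Rational(1, 2))), -56) = Add(Mul(-32, Mul(Rational(1, 12), Pow(714, Rational(1, 2)))), -56) = Add(Mul(Rational(-8, 3), Pow(714, Rational(1, 2))), -56) = Add(-56, Mul(Rational(-8, 3), Pow(714, Rational(1, 2))))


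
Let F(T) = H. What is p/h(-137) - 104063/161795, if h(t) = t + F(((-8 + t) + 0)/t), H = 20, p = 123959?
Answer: -20068121776/18930015 ≈ -1060.1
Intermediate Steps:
F(T) = 20
h(t) = 20 + t (h(t) = t + 20 = 20 + t)
p/h(-137) - 104063/161795 = 123959/(20 - 137) - 104063/161795 = 123959/(-117) - 104063*1/161795 = 123959*(-1/117) - 104063/161795 = -123959/117 - 104063/161795 = -20068121776/18930015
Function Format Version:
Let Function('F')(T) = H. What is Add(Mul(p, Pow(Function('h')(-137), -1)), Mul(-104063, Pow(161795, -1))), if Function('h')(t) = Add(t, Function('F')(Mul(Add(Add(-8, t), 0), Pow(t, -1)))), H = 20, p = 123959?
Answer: Rational(-20068121776, 18930015) ≈ -1060.1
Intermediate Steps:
Function('F')(T) = 20
Function('h')(t) = Add(20, t) (Function('h')(t) = Add(t, 20) = Add(20, t))
Add(Mul(p, Pow(Function('h')(-137), -1)), Mul(-104063, Pow(161795, -1))) = Add(Mul(123959, Pow(Add(20, -137), -1)), Mul(-104063, Pow(161795, -1))) = Add(Mul(123959, Pow(-117, -1)), Mul(-104063, Rational(1, 161795))) = Add(Mul(123959, Rational(-1, 117)), Rational(-104063, 161795)) = Add(Rational(-123959, 117), Rational(-104063, 161795)) = Rational(-20068121776, 18930015)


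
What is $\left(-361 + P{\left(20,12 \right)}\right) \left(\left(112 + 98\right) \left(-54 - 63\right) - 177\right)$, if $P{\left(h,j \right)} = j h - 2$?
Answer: $3043881$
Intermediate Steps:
$P{\left(h,j \right)} = -2 + h j$ ($P{\left(h,j \right)} = h j - 2 = -2 + h j$)
$\left(-361 + P{\left(20,12 \right)}\right) \left(\left(112 + 98\right) \left(-54 - 63\right) - 177\right) = \left(-361 + \left(-2 + 20 \cdot 12\right)\right) \left(\left(112 + 98\right) \left(-54 - 63\right) - 177\right) = \left(-361 + \left(-2 + 240\right)\right) \left(210 \left(-117\right) - 177\right) = \left(-361 + 238\right) \left(-24570 - 177\right) = \left(-123\right) \left(-24747\right) = 3043881$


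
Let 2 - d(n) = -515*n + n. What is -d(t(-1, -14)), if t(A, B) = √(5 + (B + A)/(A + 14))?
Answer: -2 - 2570*√26/13 ≈ -1010.0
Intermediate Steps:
t(A, B) = √(5 + (A + B)/(14 + A))
d(n) = 2 + 514*n (d(n) = 2 - (-515*n + n) = 2 - (-514)*n = 2 + 514*n)
-d(t(-1, -14)) = -(2 + 514*√((70 - 14 + 6*(-1))/(14 - 1))) = -(2 + 514*√((70 - 14 - 6)/13)) = -(2 + 514*√((1/13)*50)) = -(2 + 514*√(50/13)) = -(2 + 514*(5*√26/13)) = -(2 + 2570*√26/13) = -2 - 2570*√26/13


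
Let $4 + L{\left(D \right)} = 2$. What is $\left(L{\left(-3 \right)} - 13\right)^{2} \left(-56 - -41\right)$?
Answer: $-3375$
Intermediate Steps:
$L{\left(D \right)} = -2$ ($L{\left(D \right)} = -4 + 2 = -2$)
$\left(L{\left(-3 \right)} - 13\right)^{2} \left(-56 - -41\right) = \left(-2 - 13\right)^{2} \left(-56 - -41\right) = \left(-15\right)^{2} \left(-56 + 41\right) = 225 \left(-15\right) = -3375$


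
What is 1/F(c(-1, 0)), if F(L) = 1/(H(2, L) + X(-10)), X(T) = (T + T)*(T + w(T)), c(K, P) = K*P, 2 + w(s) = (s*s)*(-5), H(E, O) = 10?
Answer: 10250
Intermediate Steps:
w(s) = -2 - 5*s² (w(s) = -2 + (s*s)*(-5) = -2 + s²*(-5) = -2 - 5*s²)
X(T) = 2*T*(-2 + T - 5*T²) (X(T) = (T + T)*(T + (-2 - 5*T²)) = (2*T)*(-2 + T - 5*T²) = 2*T*(-2 + T - 5*T²))
F(L) = 1/10250 (F(L) = 1/(10 + 2*(-10)*(-2 - 10 - 5*(-10)²)) = 1/(10 + 2*(-10)*(-2 - 10 - 5*100)) = 1/(10 + 2*(-10)*(-2 - 10 - 500)) = 1/(10 + 2*(-10)*(-512)) = 1/(10 + 10240) = 1/10250)
1/F(c(-1, 0)) = 1/(1/10250) = 10250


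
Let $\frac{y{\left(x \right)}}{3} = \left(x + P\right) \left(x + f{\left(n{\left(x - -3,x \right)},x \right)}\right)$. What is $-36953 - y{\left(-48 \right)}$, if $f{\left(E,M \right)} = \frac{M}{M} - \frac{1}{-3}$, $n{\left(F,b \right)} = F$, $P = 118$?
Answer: $-27153$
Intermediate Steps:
$f{\left(E,M \right)} = \frac{4}{3}$ ($f{\left(E,M \right)} = 1 - - \frac{1}{3} = 1 + \frac{1}{3} = \frac{4}{3}$)
$y{\left(x \right)} = 3 \left(118 + x\right) \left(\frac{4}{3} + x\right)$ ($y{\left(x \right)} = 3 \left(x + 118\right) \left(x + \frac{4}{3}\right) = 3 \left(118 + x\right) \left(\frac{4}{3} + x\right)$)
$-36953 - y{\left(-48 \right)} = -36953 - \left(472 + 3 \left(-48\right)^{2} + 358 \left(-48\right)\right) = -36953 - \left(472 + 3 \cdot 2304 - 17184\right) = -36953 - \left(472 + 6912 - 17184\right) = -36953 - -9800 = -36953 + 9800 = -27153$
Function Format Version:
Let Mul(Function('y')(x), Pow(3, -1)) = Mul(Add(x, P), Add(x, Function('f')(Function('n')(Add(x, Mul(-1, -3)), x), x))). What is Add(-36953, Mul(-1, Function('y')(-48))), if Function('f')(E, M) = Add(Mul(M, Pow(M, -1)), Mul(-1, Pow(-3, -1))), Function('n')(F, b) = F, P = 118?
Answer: -27153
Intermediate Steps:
Function('f')(E, M) = Rational(4, 3) (Function('f')(E, M) = Add(1, Mul(-1, Rational(-1, 3))) = Add(1, Rational(1, 3)) = Rational(4, 3))
Function('y')(x) = Mul(3, Add(118, x), Add(Rational(4, 3), x)) (Function('y')(x) = Mul(3, Mul(Add(x, 118), Add(x, Rational(4, 3)))) = Mul(3, Mul(Add(118, x), Add(Rational(4, 3), x))) = Mul(3, Add(118, x), Add(Rational(4, 3), x)))
Add(-36953, Mul(-1, Function('y')(-48))) = Add(-36953, Mul(-1, Add(472, Mul(3, Pow(-48, 2)), Mul(358, -48)))) = Add(-36953, Mul(-1, Add(472, Mul(3, 2304), -17184))) = Add(-36953, Mul(-1, Add(472, 6912, -17184))) = Add(-36953, Mul(-1, -9800)) = Add(-36953, 9800) = -27153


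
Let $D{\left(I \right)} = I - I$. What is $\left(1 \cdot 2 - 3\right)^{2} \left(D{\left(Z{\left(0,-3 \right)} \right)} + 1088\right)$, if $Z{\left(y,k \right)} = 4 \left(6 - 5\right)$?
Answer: $1088$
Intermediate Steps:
$Z{\left(y,k \right)} = 4$ ($Z{\left(y,k \right)} = 4 \cdot 1 = 4$)
$D{\left(I \right)} = 0$
$\left(1 \cdot 2 - 3\right)^{2} \left(D{\left(Z{\left(0,-3 \right)} \right)} + 1088\right) = \left(1 \cdot 2 - 3\right)^{2} \left(0 + 1088\right) = \left(2 - 3\right)^{2} \cdot 1088 = \left(-1\right)^{2} \cdot 1088 = 1 \cdot 1088 = 1088$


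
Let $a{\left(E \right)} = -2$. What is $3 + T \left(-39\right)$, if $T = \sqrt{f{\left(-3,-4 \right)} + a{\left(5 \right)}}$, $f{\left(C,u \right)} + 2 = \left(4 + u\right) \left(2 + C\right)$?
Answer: $3 - 78 i \approx 3.0 - 78.0 i$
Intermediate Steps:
$f{\left(C,u \right)} = -2 + \left(2 + C\right) \left(4 + u\right)$ ($f{\left(C,u \right)} = -2 + \left(4 + u\right) \left(2 + C\right) = -2 + \left(2 + C\right) \left(4 + u\right)$)
$T = 2 i$ ($T = \sqrt{\left(6 + 2 \left(-4\right) + 4 \left(-3\right) - -12\right) - 2} = \sqrt{\left(6 - 8 - 12 + 12\right) - 2} = \sqrt{-2 - 2} = \sqrt{-4} = 2 i \approx 2.0 i$)
$3 + T \left(-39\right) = 3 + 2 i \left(-39\right) = 3 - 78 i$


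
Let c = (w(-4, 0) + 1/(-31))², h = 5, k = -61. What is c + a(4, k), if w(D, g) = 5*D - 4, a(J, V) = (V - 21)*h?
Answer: 161015/961 ≈ 167.55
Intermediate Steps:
a(J, V) = -105 + 5*V (a(J, V) = (V - 21)*5 = (-21 + V)*5 = -105 + 5*V)
w(D, g) = -4 + 5*D
c = 555025/961 (c = ((-4 + 5*(-4)) + 1/(-31))² = ((-4 - 20) - 1/31)² = (-24 - 1/31)² = (-745/31)² = 555025/961 ≈ 577.55)
c + a(4, k) = 555025/961 + (-105 + 5*(-61)) = 555025/961 + (-105 - 305) = 555025/961 - 410 = 161015/961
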